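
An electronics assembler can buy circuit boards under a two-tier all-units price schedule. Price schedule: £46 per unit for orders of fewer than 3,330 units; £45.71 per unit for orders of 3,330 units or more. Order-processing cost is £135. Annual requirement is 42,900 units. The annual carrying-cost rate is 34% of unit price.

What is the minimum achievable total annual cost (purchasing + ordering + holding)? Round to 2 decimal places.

H₁ = 34%×£46 = £15.6400;  H₂ = 34%×£45.71 = £15.5414
EOQ₁ = √(2×42,900×135/15.6400) = 860.58  (< 3,330, feasible at tier 1)
EOQ₂ = √(2×42,900×135/15.5414) = 863.31  (< 3,330 → use Q = 3,330 at tier-2 price)
TC(tier 1 (EOQ₁), Q≈860.6) = £1,986,859.50
TC(tier 2, Q≈3,330.0) = £1,988,574.62
Minimum at tier 1 (EOQ₁): £1,986,859.50

£1,986,859.50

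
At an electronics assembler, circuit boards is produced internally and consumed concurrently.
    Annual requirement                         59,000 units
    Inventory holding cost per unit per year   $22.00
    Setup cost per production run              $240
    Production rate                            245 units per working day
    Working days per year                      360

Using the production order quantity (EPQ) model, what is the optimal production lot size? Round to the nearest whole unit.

Daily demand d = 59,000/360 = 163.889; p = 245; 1 − d/p = 0.33107
EPQ = √(2DS / (H(1 − d/p)))
    = √(2 × 59,000 × 240 / (22 × 0.33107)) ≈ 1,971.87

1,972 units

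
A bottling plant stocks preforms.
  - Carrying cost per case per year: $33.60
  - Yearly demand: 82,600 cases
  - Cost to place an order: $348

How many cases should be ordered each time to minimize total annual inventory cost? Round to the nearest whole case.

Optimal lot size Q* = (2 × 82,600 × $348 / $33.6)^½ ≈ 1,308.05

1,308 cases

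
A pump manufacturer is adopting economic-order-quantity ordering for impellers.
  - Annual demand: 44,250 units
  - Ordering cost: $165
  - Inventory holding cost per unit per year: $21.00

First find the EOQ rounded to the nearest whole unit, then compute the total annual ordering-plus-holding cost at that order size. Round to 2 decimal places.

2DS/H = 2·44,250·165/21 = 695,357.14
EOQ = √695,357.14 ≈ 833.88 → Q = 834 units
Orders/yr = 44,250/834 = 53.058; ordering cost = 53.058 × $165 = $8,754.50
Average inventory = 834/2 = 417; holding cost = 417 × $21 = $8,757.00
Total = $8,754.50 + $8,757.00 = $17,511.50

$17,511.50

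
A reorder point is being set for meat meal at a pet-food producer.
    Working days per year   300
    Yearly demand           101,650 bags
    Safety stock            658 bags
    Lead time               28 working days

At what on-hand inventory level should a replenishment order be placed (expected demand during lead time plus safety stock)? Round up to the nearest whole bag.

10,146 bags

Daily demand d = 101,650 / 300 = 338.833 bags/day
Demand during lead time = 338.833 × 28 = 9,487.33
Reorder point = 9,487.33 + 658 = 10,145.33 → round up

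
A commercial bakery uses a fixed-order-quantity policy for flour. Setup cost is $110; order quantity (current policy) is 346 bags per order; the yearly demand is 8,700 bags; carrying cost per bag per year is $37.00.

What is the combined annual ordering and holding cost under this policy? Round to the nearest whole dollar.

Ordering: D/Q × S = 8,700/346 × $110 = $2,765.90
Holding:  Q/2 × H = 346/2 × $37 = $6,401.00
Total = $2,765.90 + $6,401.00 = $9,166.90

$9,167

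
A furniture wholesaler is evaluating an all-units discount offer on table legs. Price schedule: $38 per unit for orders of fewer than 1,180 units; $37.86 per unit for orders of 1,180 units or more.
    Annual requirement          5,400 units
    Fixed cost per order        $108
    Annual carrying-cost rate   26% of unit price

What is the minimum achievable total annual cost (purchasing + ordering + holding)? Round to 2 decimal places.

H₁ = 26%×$38 = $9.8800;  H₂ = 26%×$37.86 = $9.8436
EOQ₁ = √(2×5,400×108/9.8800) = 343.59  (< 1,180, feasible at tier 1)
EOQ₂ = √(2×5,400×108/9.8436) = 344.23  (< 1,180 → use Q = 1,180 at tier-2 price)
TC(tier 1 (EOQ₁), Q≈343.6) = $208,594.71
TC(tier 2, Q≈1,180.0) = $210,745.96
Minimum at tier 1 (EOQ₁): $208,594.71

$208,594.71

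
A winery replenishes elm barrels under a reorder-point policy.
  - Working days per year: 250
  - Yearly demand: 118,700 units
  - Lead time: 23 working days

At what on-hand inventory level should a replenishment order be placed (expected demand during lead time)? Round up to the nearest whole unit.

10,921 units

Daily demand d = 118,700 / 250 = 474.800 units/day
Demand during lead time = 474.800 × 23 = 10,920.40
Reorder point = 10,920.40 → round up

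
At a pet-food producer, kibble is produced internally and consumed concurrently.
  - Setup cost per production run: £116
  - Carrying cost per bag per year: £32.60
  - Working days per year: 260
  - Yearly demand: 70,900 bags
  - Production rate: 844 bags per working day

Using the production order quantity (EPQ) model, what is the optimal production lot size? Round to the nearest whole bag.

863 bags

Daily demand d = 70,900/260 = 272.692; p = 844; 1 − d/p = 0.67690
EPQ = √(2DS / (H(1 − d/p)))
    = √(2 × 70,900 × 116 / (32.6 × 0.67690)) ≈ 863.37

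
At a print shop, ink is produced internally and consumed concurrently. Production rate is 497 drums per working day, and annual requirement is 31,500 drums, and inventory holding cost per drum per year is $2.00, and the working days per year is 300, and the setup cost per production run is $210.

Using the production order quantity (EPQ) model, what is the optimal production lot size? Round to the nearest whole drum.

2,896 drums

d = 31,500/300 = 105.0000 drums/day;  effective holding cost H(1 − d/p) = 2·(1 − 105.0000/497) = 1.57746
Q* = √(2DS / H_eff) = √(2·31,500·210 / 1.57746) ≈ 2,896.01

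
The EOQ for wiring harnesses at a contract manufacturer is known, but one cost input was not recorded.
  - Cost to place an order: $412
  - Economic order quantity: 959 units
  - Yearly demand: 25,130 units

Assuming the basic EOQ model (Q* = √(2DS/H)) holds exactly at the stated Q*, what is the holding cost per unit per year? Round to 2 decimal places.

$22.52

EOQ relation: Q² = 2DS/H, so rearrange for the unknown.
H = 2DS / Q² = 2 × 25,130 × 412 / 959² = 22.5155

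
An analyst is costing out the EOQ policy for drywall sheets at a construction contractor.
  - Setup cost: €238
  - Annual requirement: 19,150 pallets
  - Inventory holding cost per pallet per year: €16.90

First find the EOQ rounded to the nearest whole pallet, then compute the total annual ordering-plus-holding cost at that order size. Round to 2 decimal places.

€12,411.70

Optimal lot size Q* = (2 × 19,150 × €238 / €16.9)^½ ≈ 734.42 → Q = 734 pallets
Annual ordering cost = (D/Q)·S = (19,150/734) × 238 = €6,209.40
Annual holding cost  = (Q/2)·H = (734/2) × 16.9 = €6,202.30
Total = €6,209.40 + €6,202.30 = €12,411.70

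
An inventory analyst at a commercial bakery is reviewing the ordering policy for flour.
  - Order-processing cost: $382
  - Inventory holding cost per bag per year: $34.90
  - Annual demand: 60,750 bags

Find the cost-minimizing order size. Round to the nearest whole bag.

Q* = √(2·D·S / H) = √(2·60,750·382 / 34.9) = √1,329,885.4 ≈ 1,153.21

1,153 bags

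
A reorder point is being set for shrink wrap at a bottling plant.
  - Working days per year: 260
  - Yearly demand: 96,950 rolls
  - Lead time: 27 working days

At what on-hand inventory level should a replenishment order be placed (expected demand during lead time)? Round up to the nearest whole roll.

10,068 rolls

Daily demand d = 96,950 / 260 = 372.885 rolls/day
Demand during lead time = 372.885 × 27 = 10,067.88
Reorder point = 10,067.88 → round up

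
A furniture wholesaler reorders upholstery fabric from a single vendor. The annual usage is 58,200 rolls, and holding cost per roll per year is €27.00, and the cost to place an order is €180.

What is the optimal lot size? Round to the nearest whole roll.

881 rolls

EOQ = √(2DS/H) = √(2 × 58,200 × 180 / 27)
    = √(776,000.00) ≈ 880.91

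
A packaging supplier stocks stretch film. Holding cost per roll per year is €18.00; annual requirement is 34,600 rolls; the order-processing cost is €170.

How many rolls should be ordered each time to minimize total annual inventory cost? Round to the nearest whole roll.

EOQ = √(2DS/H) = √(2 × 34,600 × 170 / 18)
    = √(653,555.56) ≈ 808.43

808 rolls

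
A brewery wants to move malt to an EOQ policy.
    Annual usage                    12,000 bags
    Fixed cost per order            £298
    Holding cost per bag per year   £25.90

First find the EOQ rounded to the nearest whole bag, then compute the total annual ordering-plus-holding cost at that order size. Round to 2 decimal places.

EOQ = √(2DS/H) = √(2 × 12,000 × 298 / 25.9)
    = √(276,139.00) ≈ 525.49 → Q = 525 bags
Annual ordering cost = (D/Q)·S = (12,000/525) × 298 = £6,811.43
Annual holding cost  = (Q/2)·H = (525/2) × 25.9 = £6,798.75
Total = £6,811.43 + £6,798.75 = £13,610.18

£13,610.18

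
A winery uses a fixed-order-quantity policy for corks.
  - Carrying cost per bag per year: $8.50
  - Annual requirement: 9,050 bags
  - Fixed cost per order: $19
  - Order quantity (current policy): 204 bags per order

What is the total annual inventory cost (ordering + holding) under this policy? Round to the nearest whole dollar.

$1,710

Orders/yr = 9,050/204 = 44.363; ordering cost = 44.363 × $19 = $842.89
Average inventory = 204/2 = 102; holding cost = 102 × $8.5 = $867.00
Total = $842.89 + $867.00 = $1,709.89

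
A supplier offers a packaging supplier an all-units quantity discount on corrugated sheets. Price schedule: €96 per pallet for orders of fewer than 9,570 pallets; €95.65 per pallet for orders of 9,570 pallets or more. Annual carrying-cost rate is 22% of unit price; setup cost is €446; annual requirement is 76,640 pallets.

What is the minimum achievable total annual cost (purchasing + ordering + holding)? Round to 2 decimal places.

€7,395,437.68

H₁ = 22%×€96 = €21.1200;  H₂ = 22%×€95.65 = €21.0430
EOQ₁ = √(2×76,640×446/21.1200) = 1,799.13  (< 9,570, feasible at tier 1)
EOQ₂ = √(2×76,640×446/21.0430) = 1,802.42  (< 9,570 → use Q = 9,570 at tier-2 price)
TC(tier 1 (EOQ₁), Q≈1,799.1) = €7,395,437.68
TC(tier 2, Q≈9,570.0) = €7,434,878.48
Minimum at tier 1 (EOQ₁): €7,395,437.68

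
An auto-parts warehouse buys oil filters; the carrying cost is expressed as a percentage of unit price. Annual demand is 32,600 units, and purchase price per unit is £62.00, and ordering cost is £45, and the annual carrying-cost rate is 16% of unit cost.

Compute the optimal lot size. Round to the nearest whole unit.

Carrying cost H = £62 × 16% = £9.9200/unit/yr
EOQ = √(2DS/H) = √(2 × 32,600 × 45 / 9.92)
    = √(295,766.13) ≈ 543.84

544 units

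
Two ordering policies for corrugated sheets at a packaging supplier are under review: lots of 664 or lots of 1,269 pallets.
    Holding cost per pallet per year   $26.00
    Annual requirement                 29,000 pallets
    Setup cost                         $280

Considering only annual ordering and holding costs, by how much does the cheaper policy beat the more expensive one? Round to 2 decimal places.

Annual cost at Q: ordering D·S/Q plus holding Q·H/2.
TC(664) = (29,000/664)×280 + (664/2)×26 = $20,860.92
TC(1,269) = (29,000/1,269)×280 + (1,269/2)×26 = $22,895.74
Cheaper: Q = 664.  Difference = $2,034.82

$2,034.82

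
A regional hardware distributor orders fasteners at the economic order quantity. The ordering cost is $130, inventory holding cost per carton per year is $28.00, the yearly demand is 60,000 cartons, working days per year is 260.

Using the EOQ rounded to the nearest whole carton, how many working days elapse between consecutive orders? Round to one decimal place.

3.2 days

Optimal lot size Q* = (2 × 60,000 × $130 / $28)^½ ≈ 746.42 → Q = 746 cartons
Cycle time = (working days × Q)/D = (260 × 746) / 60,000 = 3.233 days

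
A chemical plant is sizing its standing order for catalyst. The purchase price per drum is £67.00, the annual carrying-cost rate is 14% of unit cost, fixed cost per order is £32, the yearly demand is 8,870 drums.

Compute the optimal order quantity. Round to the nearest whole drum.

246 drums

H = i·C = 0.14 × £67 = £9.3800 per drum-year
EOQ = √(2DS/H) = √(2 × 8,870 × 32 / 9.38)
    = √(60,520.26) ≈ 246.01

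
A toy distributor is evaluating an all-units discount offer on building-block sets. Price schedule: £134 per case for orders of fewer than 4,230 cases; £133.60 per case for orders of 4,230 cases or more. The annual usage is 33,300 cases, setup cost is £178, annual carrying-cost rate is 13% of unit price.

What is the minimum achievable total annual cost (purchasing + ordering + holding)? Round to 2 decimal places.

£4,476,570.48

H₁ = 13%×£134 = £17.4200;  H₂ = 13%×£133.60 = £17.3680
EOQ₁ = √(2×33,300×178/17.4200) = 824.94  (< 4,230, feasible at tier 1)
EOQ₂ = √(2×33,300×178/17.3680) = 826.18  (< 4,230 → use Q = 4,230 at tier-2 price)
TC(tier 1 (EOQ₁), Q≈824.9) = £4,476,570.48
TC(tier 2, Q≈4,230.0) = £4,487,014.60
Minimum at tier 1 (EOQ₁): £4,476,570.48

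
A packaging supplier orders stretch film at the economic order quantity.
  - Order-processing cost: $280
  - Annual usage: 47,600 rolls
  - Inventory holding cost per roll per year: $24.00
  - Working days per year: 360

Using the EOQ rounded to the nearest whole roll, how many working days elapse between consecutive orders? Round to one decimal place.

8.0 days

2DS/H = 2·47,600·280/24 = 1,110,666.67
EOQ = √1,110,666.67 ≈ 1,053.88 → Q = 1,054 rolls
T = Q/D × 360 days = 1,054/47,600 × 360 = 7.971 days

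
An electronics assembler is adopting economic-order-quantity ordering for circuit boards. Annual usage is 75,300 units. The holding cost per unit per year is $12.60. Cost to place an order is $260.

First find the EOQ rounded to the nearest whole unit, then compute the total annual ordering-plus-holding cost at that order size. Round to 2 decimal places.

$22,211.83

EOQ = √(2DS/H) = √(2 × 75,300 × 260 / 12.6)
    = √(3,107,619.05) ≈ 1,762.84 → Q = 1,763 units
Annual ordering cost = (D/Q)·S = (75,300/1,763) × 260 = $11,104.93
Annual holding cost  = (Q/2)·H = (1,763/2) × 12.6 = $11,106.90
Total = $11,104.93 + $11,106.90 = $22,211.83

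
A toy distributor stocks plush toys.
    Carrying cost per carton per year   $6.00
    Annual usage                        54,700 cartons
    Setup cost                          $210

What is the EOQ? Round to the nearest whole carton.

1,957 cartons

Optimal lot size Q* = (2 × 54,700 × $210 / $6)^½ ≈ 1,956.78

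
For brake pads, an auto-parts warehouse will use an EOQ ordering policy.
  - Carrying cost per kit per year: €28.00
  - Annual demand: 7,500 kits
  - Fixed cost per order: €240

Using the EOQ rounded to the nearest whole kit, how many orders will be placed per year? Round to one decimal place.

20.9 orders per year

EOQ = √(2DS/H) = √(2 × 7,500 × 240 / 28)
    = √(128,571.43) ≈ 358.57 → Q = 359
N = D/Q = 7,500/359 ≈ 20.891 orders/yr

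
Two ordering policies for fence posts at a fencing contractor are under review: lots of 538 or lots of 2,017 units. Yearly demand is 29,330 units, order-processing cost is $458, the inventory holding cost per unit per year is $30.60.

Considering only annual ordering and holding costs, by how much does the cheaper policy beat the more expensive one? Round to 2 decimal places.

TC(Q) = (D/Q)S + (Q/2)H
TC(538) = (29,330/538)×458 + (538/2)×30.6 = $33,200.06
TC(2,017) = (29,330/2,017)×458 + (2,017/2)×30.6 = $37,520.06
|ΔTC| = |$33,200.06 − $37,520.06| = $4,320.00

$4,320.00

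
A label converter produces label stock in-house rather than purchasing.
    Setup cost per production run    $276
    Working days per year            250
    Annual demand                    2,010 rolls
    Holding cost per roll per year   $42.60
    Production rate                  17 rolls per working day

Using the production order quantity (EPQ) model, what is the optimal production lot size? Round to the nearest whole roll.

222 rolls

d = 2,010/250 = 8.0400 rolls/day;  effective holding cost H(1 − d/p) = 42.6·(1 − 8.0400/17) = 22.45271
Q* = √(2DS / H_eff) = √(2·2,010·276 / 22.45271) ≈ 222.30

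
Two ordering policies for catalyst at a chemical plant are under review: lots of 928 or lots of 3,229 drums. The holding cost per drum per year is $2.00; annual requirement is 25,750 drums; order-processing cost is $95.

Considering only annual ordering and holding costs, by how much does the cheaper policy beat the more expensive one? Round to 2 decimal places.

Annual cost at Q: ordering D·S/Q plus holding Q·H/2.
TC(928) = (25,750/928)×95 + (928/2)×2 = $3,564.05
TC(3,229) = (25,750/3,229)×95 + (3,229/2)×2 = $3,986.59
|ΔTC| = |$3,564.05 − $3,986.59| = $422.54

$422.54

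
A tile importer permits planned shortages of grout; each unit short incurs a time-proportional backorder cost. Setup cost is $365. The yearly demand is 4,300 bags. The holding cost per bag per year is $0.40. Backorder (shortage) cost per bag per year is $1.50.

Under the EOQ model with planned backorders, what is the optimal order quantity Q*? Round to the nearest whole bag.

Q* = √(2DS/H) · √((H + b)/b)
   = √(2 × 4,300 × 365 / 0.4) · √((0.4 + 1.5) / 1.5)
   = 2,801.339 × 1.1255 ≈ 3,152.80

3,153 bags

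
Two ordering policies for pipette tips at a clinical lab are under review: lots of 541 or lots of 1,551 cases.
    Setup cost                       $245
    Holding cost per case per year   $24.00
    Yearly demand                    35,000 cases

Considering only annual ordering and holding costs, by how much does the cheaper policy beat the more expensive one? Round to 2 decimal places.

For each Q, cost = (D/Q)·S + (Q/2)·H.
TC(541) = (35,000/541)×245 + (541/2)×24 = $22,342.28
TC(1,551) = (35,000/1,551)×245 + (1,551/2)×24 = $24,140.69
|ΔTC| = |$22,342.28 − $24,140.69| = $1,798.41

$1,798.41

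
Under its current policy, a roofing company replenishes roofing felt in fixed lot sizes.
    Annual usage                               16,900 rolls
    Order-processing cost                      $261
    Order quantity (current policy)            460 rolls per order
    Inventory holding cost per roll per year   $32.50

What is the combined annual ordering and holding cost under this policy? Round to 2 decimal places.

Ordering: D/Q × S = 16,900/460 × $261 = $9,588.91
Holding:  Q/2 × H = 460/2 × $32.5 = $7,475.00
Total = $9,588.91 + $7,475.00 = $17,063.91

$17,063.91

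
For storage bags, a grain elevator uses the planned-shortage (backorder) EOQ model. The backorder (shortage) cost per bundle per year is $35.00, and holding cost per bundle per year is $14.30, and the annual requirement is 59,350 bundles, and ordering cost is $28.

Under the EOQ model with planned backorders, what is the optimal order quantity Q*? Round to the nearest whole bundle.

Q* = √(2DS/H) · √((H + b)/b)
   = √(2 × 59,350 × 28 / 14.3) · √((14.3 + 35) / 35)
   = 482.099 × 1.1868 ≈ 572.17

572 bundles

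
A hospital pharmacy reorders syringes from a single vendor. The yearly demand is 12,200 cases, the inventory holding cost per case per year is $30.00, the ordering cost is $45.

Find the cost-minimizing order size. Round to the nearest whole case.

191 cases

Optimal lot size Q* = (2 × 12,200 × $45 / $30)^½ ≈ 191.31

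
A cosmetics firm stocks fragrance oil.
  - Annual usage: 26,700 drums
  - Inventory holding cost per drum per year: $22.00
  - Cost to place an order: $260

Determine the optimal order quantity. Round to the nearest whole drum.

2DS/H = 2·26,700·260/22 = 631,090.91
EOQ = √631,090.91 ≈ 794.41

794 drums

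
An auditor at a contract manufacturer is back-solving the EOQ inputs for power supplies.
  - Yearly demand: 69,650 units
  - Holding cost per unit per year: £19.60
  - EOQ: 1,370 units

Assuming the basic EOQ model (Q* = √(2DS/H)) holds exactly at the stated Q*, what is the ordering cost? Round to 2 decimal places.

£264.09

From Q* = √(2DS/H) ⇒ Q*² = 2DS/H.
S = Q²H / (2D) = 1,370² × 19.6 / (2 × 69,650) = 264.0864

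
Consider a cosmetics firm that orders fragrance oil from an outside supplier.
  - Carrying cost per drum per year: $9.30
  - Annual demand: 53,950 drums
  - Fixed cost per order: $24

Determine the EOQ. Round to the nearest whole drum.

528 drums

2DS/H = 2·53,950·24/9.3 = 278,451.61
EOQ = √278,451.61 ≈ 527.69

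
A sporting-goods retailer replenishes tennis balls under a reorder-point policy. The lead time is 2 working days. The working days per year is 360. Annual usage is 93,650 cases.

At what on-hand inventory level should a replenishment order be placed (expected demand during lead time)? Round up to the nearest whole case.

Daily demand d = 93,650 / 360 = 260.139 cases/day
Demand during lead time = 260.139 × 2 = 520.28
Reorder point = 520.28 → round up

521 cases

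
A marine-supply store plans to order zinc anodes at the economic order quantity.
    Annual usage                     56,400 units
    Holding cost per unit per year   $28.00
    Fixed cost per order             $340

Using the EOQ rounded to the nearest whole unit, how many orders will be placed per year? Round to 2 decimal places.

Optimal lot size Q* = (2 × 56,400 × $340 / $28)^½ ≈ 1,170.35 → Q = 1,170
N = D/Q = 56,400/1,170 ≈ 48.205 orders/yr

48.21 orders per year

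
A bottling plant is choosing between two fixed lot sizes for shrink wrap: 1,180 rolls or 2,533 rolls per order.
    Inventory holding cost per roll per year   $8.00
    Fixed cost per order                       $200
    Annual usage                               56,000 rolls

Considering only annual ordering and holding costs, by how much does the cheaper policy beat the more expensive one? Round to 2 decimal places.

$342.11

TC(Q) = (D/Q)S + (Q/2)H
TC(1,180) = (56,000/1,180)×200 + (1,180/2)×8 = $14,211.53
TC(2,533) = (56,000/2,533)×200 + (2,533/2)×8 = $14,553.63
|ΔTC| = |$14,211.53 − $14,553.63| = $342.11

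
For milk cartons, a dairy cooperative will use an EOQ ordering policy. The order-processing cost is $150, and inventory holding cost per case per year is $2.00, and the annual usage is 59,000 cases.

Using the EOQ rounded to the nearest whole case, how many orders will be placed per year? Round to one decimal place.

EOQ = √(2DS/H) = √(2 × 59,000 × 150 / 2)
    = √(8,850,000.00) ≈ 2,974.89 → Q = 2,975
Orders per year = D/Q = 59,000 / 2,975 = 19.832

19.8 orders per year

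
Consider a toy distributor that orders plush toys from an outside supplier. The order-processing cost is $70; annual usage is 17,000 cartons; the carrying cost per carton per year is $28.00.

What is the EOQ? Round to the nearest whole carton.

Optimal lot size Q* = (2 × 17,000 × $70 / $28)^½ ≈ 291.55

292 cartons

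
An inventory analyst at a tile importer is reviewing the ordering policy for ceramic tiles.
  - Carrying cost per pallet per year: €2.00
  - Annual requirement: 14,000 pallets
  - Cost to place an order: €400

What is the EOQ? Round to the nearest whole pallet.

2,366 pallets

Optimal lot size Q* = (2 × 14,000 × €400 / €2)^½ ≈ 2,366.43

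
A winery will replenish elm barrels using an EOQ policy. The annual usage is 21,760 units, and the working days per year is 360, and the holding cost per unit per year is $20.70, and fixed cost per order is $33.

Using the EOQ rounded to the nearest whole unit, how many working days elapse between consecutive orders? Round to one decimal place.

4.4 days

Q* = √(2·D·S / H) = √(2·21,760·33 / 20.7) = √69,379.7 ≈ 263.40 → Q = 263 units
Cycle time = (working days × Q)/D = (360 × 263) / 21,760 = 4.351 days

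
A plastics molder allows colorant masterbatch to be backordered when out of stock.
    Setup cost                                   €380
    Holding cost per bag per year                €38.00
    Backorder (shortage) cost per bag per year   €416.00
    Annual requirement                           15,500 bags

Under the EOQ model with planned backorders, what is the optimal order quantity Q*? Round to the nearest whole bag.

582 bags

Basic EOQ = √(2·15,500·380/38) = 556.776
Backorder adjustment √((H+b)/b) = √((38+416)/416) = 1.0447
Q* = 556.776 × 1.0447 ≈ 581.65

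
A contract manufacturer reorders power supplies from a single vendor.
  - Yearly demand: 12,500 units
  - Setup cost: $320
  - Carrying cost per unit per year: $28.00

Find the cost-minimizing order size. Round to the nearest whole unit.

535 units

EOQ = √(2DS/H) = √(2 × 12,500 × 320 / 28)
    = √(285,714.29) ≈ 534.52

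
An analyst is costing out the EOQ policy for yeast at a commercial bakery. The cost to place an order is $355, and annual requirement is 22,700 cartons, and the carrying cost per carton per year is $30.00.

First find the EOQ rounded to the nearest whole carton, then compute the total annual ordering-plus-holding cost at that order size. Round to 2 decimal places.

Q* = √(2·D·S / H) = √(2·22,700·355 / 30) = √537,233.3 ≈ 732.96 → Q = 733 cartons
Orders/yr = 22,700/733 = 30.969; ordering cost = 30.969 × $355 = $10,993.86
Average inventory = 733/2 = 366.5; holding cost = 366.5 × $30 = $10,995.00
Total = $10,993.86 + $10,995.00 = $21,988.86

$21,988.86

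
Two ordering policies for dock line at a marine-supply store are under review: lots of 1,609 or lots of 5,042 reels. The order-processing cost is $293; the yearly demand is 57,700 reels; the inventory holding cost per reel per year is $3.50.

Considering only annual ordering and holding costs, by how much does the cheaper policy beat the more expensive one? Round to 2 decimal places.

$1,146.41

Annual cost at Q: ordering D·S/Q plus holding Q·H/2.
TC(1,609) = (57,700/1,609)×293 + (1,609/2)×3.5 = $13,322.96
TC(5,042) = (57,700/5,042)×293 + (5,042/2)×3.5 = $12,176.55
Cheaper: Q = 5,042.  Difference = $1,146.41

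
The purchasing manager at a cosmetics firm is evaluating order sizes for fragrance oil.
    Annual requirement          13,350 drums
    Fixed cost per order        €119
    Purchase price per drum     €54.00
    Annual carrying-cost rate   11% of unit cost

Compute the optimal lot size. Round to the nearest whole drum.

731 drums

H = i·C = 0.11 × €54 = €5.9400 per drum-year
Q* = √(2·D·S / H) = √(2·13,350·119 / 5.94) = √534,899.0 ≈ 731.37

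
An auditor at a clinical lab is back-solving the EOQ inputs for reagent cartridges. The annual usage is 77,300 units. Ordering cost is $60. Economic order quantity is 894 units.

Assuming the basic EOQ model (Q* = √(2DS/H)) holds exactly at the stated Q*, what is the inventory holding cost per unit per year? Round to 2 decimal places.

EOQ relation: Q² = 2DS/H, so rearrange for the unknown.
H = 2DS / Q² = 2 × 77,300 × 60 / 894² = 11.6061

$11.61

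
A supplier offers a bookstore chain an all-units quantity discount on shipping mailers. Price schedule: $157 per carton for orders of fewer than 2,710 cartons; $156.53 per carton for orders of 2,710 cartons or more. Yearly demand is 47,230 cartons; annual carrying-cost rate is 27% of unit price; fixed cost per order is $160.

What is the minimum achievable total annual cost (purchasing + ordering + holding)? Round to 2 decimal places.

$7,440,421.37

H₁ = 27%×$157 = $42.3900;  H₂ = 27%×$156.53 = $42.2631
EOQ₁ = √(2×47,230×160/42.3900) = 597.11  (< 2,710, feasible at tier 1)
EOQ₂ = √(2×47,230×160/42.2631) = 598.00  (< 2,710 → use Q = 2,710 at tier-2 price)
TC(tier 1 (EOQ₁), Q≈597.1) = $7,440,421.37
TC(tier 2, Q≈2,710.0) = $7,452,966.89
Minimum at tier 1 (EOQ₁): $7,440,421.37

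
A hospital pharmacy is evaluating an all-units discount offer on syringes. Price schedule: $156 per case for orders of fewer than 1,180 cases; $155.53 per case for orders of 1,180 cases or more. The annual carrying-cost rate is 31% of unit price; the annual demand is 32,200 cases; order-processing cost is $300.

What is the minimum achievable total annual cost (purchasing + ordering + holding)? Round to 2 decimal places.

$5,044,698.88

H₁ = 31%×$156 = $48.3600;  H₂ = 31%×$155.53 = $48.2143
EOQ₁ = √(2×32,200×300/48.3600) = 632.06  (< 1,180, feasible at tier 1)
EOQ₂ = √(2×32,200×300/48.2143) = 633.02  (< 1,180 → use Q = 1,180 at tier-2 price)
TC(tier 1 (EOQ₁), Q≈632.1) = $5,053,766.57
TC(tier 2, Q≈1,180.0) = $5,044,698.88
Minimum at tier 2: $5,044,698.88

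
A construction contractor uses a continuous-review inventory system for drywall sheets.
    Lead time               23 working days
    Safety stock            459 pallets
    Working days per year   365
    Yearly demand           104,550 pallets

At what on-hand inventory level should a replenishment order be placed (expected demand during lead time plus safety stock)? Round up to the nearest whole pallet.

Daily demand d = 104,550 / 365 = 286.438 pallets/day
Demand during lead time = 286.438 × 23 = 6,588.08
Reorder point = 6,588.08 + 459 = 7,047.08 → round up

7,048 pallets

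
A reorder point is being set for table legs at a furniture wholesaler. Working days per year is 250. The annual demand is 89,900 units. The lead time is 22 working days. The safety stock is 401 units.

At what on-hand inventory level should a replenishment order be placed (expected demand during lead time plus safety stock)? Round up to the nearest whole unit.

8,313 units

Daily demand d = 89,900 / 250 = 359.600 units/day
Demand during lead time = 359.600 × 22 = 7,911.20
Reorder point = 7,911.20 + 401 = 8,312.20 → round up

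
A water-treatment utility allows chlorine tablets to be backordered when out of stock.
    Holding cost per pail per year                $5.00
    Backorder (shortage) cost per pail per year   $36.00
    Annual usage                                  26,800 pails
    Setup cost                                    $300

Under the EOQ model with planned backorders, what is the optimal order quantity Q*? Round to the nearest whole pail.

Basic EOQ = √(2·26,800·300/5) = 1,793.321
Backorder adjustment √((H+b)/b) = √((5+36)/36) = 1.0672
Q* = 1,793.321 × 1.0672 ≈ 1,913.81

1,914 pails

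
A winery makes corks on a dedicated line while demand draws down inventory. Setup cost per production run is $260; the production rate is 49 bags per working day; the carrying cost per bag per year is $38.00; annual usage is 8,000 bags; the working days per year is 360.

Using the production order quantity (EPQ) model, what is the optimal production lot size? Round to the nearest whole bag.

448 bags

d = 8,000/360 = 22.2222 bags/day;  effective holding cost H(1 − d/p) = 38·(1 − 22.2222/49) = 20.76644
Q* = √(2DS / H_eff) = √(2·8,000·260 / 20.76644) ≈ 447.57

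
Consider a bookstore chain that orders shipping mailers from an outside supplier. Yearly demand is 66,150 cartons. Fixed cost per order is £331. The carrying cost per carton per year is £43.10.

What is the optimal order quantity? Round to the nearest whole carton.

EOQ = √(2DS/H) = √(2 × 66,150 × 331 / 43.1)
    = √(1,016,039.44) ≈ 1,007.99

1,008 cartons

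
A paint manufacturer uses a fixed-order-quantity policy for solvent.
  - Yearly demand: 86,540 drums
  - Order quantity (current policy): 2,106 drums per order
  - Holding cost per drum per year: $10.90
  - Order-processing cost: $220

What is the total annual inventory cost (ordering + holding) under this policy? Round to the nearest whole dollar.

Annual ordering cost = (D/Q)·S = (86,540/2,106) × 220 = $9,040.27
Annual holding cost  = (Q/2)·H = (2,106/2) × 10.9 = $11,477.70
Total = $9,040.27 + $11,477.70 = $20,517.97

$20,518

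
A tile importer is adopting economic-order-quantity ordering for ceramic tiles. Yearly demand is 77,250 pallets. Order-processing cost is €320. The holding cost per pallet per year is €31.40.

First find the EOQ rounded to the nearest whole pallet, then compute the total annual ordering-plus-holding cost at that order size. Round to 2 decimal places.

Q* = √(2·D·S / H) = √(2·77,250·320 / 31.4) = √1,574,522.3 ≈ 1,254.80 → Q = 1,255 pallets
Ordering: D/Q × S = 77,250/1,255 × €320 = €19,697.21
Holding:  Q/2 × H = 1,255/2 × €31.4 = €19,703.50
Total = €19,697.21 + €19,703.50 = €39,400.71

€39,400.71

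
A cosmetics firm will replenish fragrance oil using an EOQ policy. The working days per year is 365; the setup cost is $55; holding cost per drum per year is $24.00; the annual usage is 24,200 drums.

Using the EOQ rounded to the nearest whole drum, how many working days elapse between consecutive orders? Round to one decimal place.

5.0 days

2DS/H = 2·24,200·55/24 = 110,916.67
EOQ = √110,916.67 ≈ 333.04 → Q = 333 drums
Cycle time = (working days × Q)/D = (365 × 333) / 24,200 = 5.023 days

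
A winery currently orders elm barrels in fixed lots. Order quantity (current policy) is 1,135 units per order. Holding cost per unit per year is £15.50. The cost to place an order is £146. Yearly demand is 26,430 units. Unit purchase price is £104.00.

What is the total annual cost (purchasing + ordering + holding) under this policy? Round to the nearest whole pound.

£2,760,916

Orders/yr = 26,430/1,135 = 23.286; ordering cost = 23.286 × £146 = £3,399.81
Average inventory = 1,135/2 = 567.5; holding cost = 567.5 × £15.5 = £8,796.25
Purchase cost = D·C = 26,430 × 104 = £2,748,720.00
Total = £3,399.81 + £8,796.25 + £2,748,720.00 = £2,760,916.06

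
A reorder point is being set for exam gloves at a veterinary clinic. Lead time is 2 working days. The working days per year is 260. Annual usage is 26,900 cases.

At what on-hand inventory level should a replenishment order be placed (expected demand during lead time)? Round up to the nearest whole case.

Daily demand d = 26,900 / 260 = 103.462 cases/day
Demand during lead time = 103.462 × 2 = 206.92
Reorder point = 206.92 → round up

207 cases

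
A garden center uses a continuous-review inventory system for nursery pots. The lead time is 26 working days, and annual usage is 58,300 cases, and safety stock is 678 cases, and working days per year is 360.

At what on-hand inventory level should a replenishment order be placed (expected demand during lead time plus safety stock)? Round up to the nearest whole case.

4,889 cases

Daily demand d = 58,300 / 360 = 161.944 cases/day
Demand during lead time = 161.944 × 26 = 4,210.56
Reorder point = 4,210.56 + 678 = 4,888.56 → round up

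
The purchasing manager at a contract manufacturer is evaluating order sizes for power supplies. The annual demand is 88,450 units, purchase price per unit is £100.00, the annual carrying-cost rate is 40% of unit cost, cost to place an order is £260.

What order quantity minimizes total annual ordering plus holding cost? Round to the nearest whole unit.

Holding cost per unit per year: H = 40% × £100 = £40.0000
Optimal lot size Q* = (2 × 88,450 × £260 / £40)^½ ≈ 1,072.31

1,072 units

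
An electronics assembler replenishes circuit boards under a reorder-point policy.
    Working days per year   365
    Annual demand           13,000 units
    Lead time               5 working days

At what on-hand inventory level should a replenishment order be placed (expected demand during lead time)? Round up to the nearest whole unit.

Daily demand d = 13,000 / 365 = 35.616 units/day
Demand during lead time = 35.616 × 5 = 178.08
Reorder point = 178.08 → round up

179 units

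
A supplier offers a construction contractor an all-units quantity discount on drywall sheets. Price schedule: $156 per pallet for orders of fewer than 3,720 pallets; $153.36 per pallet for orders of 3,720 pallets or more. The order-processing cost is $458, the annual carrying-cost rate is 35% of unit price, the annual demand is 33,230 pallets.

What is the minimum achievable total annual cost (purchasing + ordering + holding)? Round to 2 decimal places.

H₁ = 35%×$156 = $54.6000;  H₂ = 35%×$153.36 = $53.6760
EOQ₁ = √(2×33,230×458/54.6000) = 746.65  (< 3,720, feasible at tier 1)
EOQ₂ = √(2×33,230×458/53.6760) = 753.05  (< 3,720 → use Q = 3,720 at tier-2 price)
TC(tier 1 (EOQ₁), Q≈746.6) = $5,224,647.04
TC(tier 2, Q≈3,720.0) = $5,200,081.38
Minimum at tier 2: $5,200,081.38

$5,200,081.38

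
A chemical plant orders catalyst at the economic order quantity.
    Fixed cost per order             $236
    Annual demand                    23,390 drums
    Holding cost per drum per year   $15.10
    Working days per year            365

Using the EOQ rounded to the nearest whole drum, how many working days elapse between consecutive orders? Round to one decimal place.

EOQ = √(2DS/H) = √(2 × 23,390 × 236 / 15.1)
    = √(731,131.13) ≈ 855.06 → Q = 855 drums
Days between orders = 365 / (D/Q) = 365 / 27.357 ≈ 13.342

13.3 days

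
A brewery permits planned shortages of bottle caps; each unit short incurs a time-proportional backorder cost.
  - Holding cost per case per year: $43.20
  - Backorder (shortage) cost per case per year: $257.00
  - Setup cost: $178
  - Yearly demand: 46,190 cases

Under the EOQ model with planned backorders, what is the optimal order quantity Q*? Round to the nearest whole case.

667 cases

Q* = √(2DS/H) · √((H + b)/b)
   = √(2 × 46,190 × 178 / 43.2) · √((43.2 + 257) / 257)
   = 616.960 × 1.0808 ≈ 666.80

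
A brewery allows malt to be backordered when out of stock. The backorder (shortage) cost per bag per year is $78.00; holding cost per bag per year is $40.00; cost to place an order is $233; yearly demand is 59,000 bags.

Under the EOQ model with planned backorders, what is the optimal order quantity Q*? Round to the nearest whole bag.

Basic EOQ = √(2·59,000·233/40) = 829.066
Backorder adjustment √((H+b)/b) = √((40+78)/78) = 1.2300
Q* = 829.066 × 1.2300 ≈ 1,019.72

1,020 bags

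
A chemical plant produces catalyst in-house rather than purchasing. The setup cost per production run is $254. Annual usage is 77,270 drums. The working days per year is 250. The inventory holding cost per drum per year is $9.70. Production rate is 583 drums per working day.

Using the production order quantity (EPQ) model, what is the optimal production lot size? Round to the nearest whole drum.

d = 77,270/250 = 309.0800 drums/day;  effective holding cost H(1 − d/p) = 9.7·(1 − 309.0800/583) = 4.55750
Q* = √(2DS / H_eff) = √(2·77,270·254 / 4.55750) ≈ 2,934.77

2,935 drums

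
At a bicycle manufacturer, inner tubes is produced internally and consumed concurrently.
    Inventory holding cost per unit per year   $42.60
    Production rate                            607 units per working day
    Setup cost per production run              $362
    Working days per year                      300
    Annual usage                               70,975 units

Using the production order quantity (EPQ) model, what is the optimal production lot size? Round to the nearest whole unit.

1,406 units

Daily demand d = 70,975/300 = 236.583; p = 607; 1 − d/p = 0.61024
EPQ = √(2DS / (H(1 − d/p)))
    = √(2 × 70,975 × 362 / (42.6 × 0.61024)) ≈ 1,405.94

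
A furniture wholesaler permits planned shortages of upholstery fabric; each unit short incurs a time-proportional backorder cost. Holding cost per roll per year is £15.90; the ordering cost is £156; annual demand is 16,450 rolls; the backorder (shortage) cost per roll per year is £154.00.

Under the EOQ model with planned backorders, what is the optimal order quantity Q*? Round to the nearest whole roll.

Basic EOQ = √(2·16,450·156/15.9) = 568.148
Backorder adjustment √((H+b)/b) = √((15.9+154)/154) = 1.0504
Q* = 568.148 × 1.0504 ≈ 596.76

597 rolls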